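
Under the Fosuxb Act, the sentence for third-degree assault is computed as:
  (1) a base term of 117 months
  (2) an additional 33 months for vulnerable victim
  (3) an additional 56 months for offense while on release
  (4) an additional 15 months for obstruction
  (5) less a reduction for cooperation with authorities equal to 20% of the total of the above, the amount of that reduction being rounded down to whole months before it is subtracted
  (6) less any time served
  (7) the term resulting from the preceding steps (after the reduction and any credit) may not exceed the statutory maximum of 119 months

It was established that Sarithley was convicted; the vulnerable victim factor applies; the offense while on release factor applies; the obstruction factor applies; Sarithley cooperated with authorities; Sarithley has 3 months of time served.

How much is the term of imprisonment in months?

119 months

Vulnerable victim enhancement: +33 months
Offense while on release enhancement: +56 months
Obstruction enhancement: +15 months
Adjusted term: 117 months + 33 months + 56 months + 15 months = 221 months
Cooperation with authorities reduction: 20% of 221 months = 44 months (rounded down)
After reduction: 221 − 44 = 177 months
Less time served: 177 months − 3 months = 174 months
Cap at 119 months: 174 months exceeds the cap → 119 months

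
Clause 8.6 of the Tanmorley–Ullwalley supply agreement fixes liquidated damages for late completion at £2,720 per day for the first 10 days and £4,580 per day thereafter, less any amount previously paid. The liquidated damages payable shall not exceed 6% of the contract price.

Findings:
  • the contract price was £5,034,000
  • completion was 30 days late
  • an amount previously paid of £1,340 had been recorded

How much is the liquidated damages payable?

First 10 days: 10 × £2,720 = £27,200
Remaining days: (30 − 10) × £4,580 = £91,600
Accrued per-day damages: £27,200 + £91,600 = £118,800
Less amount previously paid: £118,800 − £1,340 = £117,460
Cap: 6% of £5,034,000 = £302,040
Cap at £302,040: £117,460 is within the cap, no reduction.

£117,460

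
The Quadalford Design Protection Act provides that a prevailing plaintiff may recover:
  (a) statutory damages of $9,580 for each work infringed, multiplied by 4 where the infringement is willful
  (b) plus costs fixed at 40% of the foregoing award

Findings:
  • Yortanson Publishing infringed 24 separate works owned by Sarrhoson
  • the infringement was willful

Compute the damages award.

Statutory damages: 24 × $9,580 = $229,920
Multiplied by 4: 4 × $229,920 = $919,680
Costs: 40% of $919,680 = $367,872
Award plus costs: $919,680 + $367,872 = $1,287,552

$1,287,552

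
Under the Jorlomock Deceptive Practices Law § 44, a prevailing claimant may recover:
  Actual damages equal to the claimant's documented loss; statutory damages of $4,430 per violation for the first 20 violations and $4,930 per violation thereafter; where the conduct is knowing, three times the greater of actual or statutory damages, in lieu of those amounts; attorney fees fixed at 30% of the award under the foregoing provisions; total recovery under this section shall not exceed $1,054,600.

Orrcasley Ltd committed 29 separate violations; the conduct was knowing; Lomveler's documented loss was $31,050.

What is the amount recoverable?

$518,583

First 20 violations: 20 × $4,430 = $88,600
Remaining violations: (29 − 20) × $4,930 = $44,370
Statutory damages: $88,600 + $44,370 = $132,970
Greater of actual damages ($31,050) or statutory damages ($132,970): $132,970
Trebled: 3 × $132,970 = $398,910
Attorney fees: 30% of $398,910 = $119,673
Total before cap: $398,910 + $119,673 = $518,583
Cap at $1,054,600: $518,583 is within the cap, no reduction.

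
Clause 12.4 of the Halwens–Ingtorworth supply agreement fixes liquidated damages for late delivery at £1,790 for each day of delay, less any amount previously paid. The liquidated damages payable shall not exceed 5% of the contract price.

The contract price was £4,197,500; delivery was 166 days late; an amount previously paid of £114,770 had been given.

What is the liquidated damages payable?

Liquidated damages: £182,370

Per-day damages: 166 × £1,790 = £297,140
Less amount previously paid: £297,140 − £114,770 = £182,370
Cap: 5% of £4,197,500 = £209,875
Cap at £209,875: £182,370 is within the cap, no reduction.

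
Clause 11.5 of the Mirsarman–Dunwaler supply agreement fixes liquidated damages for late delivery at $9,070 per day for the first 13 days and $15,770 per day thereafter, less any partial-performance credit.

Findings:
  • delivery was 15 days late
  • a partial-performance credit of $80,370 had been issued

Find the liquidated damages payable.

$69,080

First 13 days: 13 × $9,070 = $117,910
Remaining days: (15 − 13) × $15,770 = $31,540
Accrued per-day damages: $117,910 + $31,540 = $149,450
Less partial-performance credit: $149,450 − $80,370 = $69,080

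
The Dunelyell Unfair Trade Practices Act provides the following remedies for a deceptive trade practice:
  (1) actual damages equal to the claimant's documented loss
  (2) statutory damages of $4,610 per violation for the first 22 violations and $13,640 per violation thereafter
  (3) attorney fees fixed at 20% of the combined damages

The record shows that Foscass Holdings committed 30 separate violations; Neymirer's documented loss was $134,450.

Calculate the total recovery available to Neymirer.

First 22 violations: 22 × $4,610 = $101,420
Remaining violations: (30 − 22) × $13,640 = $109,120
Statutory damages: $101,420 + $109,120 = $210,540
Combined damages: $134,450 + $210,540 = $344,990
Attorney fees: 20% of $344,990 = $68,998
Total recovery: $344,990 + $68,998 = $413,988

$413,988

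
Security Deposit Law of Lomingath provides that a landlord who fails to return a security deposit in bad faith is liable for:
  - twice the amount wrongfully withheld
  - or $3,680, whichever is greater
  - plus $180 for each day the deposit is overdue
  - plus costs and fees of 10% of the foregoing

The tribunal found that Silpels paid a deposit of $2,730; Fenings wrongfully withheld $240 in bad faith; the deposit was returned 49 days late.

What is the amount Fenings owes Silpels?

Doubled: 2 × $240 = $480
Minimum $3,680: $480 is below the minimum → $3,680
Late-return penalty: 49 × $180 = $8,820
Damages plus late penalty: $3,680 + $8,820 = $12,500
Costs and fees: 10% of $12,500 = $1,250
Total recovery: $12,500 + $1,250 = $13,750

$13,750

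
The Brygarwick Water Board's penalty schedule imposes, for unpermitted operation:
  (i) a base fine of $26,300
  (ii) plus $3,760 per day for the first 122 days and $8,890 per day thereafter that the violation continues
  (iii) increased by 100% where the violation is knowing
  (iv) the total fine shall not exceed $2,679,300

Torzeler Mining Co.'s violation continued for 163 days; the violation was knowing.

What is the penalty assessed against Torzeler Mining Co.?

First 122 days: 122 × $3,760 = $458,720
Remaining days: (163 − 122) × $8,890 = $364,490
Per-day component: $458,720 + $364,490 = $823,210
Base plus per-day: $26,300 + $823,210 = $849,510
Enhancement: 100% of $849,510 = $849,510
Enhanced fine: $849,510 + $849,510 = $1,699,020
Cap at $2,679,300: $1,699,020 is within the cap, no reduction.

$1,699,020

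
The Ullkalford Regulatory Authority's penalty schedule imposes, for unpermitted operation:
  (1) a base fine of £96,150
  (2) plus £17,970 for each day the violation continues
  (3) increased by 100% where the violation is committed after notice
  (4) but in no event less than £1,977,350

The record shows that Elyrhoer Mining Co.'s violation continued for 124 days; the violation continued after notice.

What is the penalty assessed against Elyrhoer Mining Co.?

£4,648,860

Per-day component: 124 × £17,970 = £2,228,280
Base plus per-day: £96,150 + £2,228,280 = £2,324,430
Enhancement: 100% of £2,324,430 = £2,324,430
Enhanced fine: £2,324,430 + £2,324,430 = £4,648,860
Minimum £1,977,350: £4,648,860 meets the minimum, no increase.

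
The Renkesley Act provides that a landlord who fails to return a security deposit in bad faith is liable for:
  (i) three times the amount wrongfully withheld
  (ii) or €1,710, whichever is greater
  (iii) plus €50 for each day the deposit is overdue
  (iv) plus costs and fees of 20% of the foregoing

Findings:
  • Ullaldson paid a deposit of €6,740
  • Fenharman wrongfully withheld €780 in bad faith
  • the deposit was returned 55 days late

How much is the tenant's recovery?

Trebled: 3 × €780 = €2,340
Minimum €1,710: €2,340 meets the minimum, no increase.
Late-return penalty: 55 × €50 = €2,750
Damages plus late penalty: €2,340 + €2,750 = €5,090
Costs and fees: 20% of €5,090 = €1,018
Total recovery: €5,090 + €1,018 = €6,108

Recovery: €6,108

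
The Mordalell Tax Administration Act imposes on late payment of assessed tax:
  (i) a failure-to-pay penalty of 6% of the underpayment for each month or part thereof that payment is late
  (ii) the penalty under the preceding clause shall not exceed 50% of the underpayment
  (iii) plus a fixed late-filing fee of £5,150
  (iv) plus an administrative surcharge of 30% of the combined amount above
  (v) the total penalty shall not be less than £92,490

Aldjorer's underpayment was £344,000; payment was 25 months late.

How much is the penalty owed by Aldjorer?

Accrued rate: 6% × 25 = 150%, capped at 50% → 50%
Failure-to-pay penalty: 50% of £344,000 = £172,000
Penalty before surcharge: £172,000 + £5,150 = £177,150
Administrative surcharge: 30% of £177,150 = £53,145
Total penalty: £177,150 + £53,145 = £230,295
Minimum £92,490: £230,295 meets the minimum, no increase.

£230,295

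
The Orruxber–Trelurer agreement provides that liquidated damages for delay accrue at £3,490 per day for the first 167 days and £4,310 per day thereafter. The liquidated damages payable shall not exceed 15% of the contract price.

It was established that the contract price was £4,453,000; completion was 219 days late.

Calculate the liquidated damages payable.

£667,950

First 167 days: 167 × £3,490 = £582,830
Remaining days: (219 − 167) × £4,310 = £224,120
Accrued per-day damages: £582,830 + £224,120 = £806,950
Cap: 15% of £4,453,000 = £667,950
Cap at £667,950: £806,950 exceeds the cap → £667,950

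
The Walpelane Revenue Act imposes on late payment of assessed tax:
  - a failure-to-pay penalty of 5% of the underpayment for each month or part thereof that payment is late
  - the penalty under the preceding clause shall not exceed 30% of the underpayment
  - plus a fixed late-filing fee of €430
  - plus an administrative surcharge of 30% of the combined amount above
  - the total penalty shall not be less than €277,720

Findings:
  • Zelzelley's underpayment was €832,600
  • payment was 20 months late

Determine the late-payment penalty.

Accrued rate: 5% × 20 = 100%, capped at 30% → 30%
Failure-to-pay penalty: 30% of €832,600 = €249,780
Penalty before surcharge: €249,780 + €430 = €250,210
Administrative surcharge: 30% of €250,210 = €75,063
Total penalty: €250,210 + €75,063 = €325,273
Minimum €277,720: €325,273 meets the minimum, no increase.

€325,273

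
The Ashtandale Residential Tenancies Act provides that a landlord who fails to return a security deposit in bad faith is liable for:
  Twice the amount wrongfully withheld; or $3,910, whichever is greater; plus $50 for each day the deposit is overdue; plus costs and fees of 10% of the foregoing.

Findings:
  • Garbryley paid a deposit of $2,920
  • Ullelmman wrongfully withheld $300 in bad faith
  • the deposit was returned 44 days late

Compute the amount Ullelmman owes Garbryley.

Recovery: $6,721

Doubled: 2 × $300 = $600
Minimum $3,910: $600 is below the minimum → $3,910
Late-return penalty: 44 × $50 = $2,200
Damages plus late penalty: $3,910 + $2,200 = $6,110
Costs and fees: 10% of $6,110 = $611
Total recovery: $6,110 + $611 = $6,721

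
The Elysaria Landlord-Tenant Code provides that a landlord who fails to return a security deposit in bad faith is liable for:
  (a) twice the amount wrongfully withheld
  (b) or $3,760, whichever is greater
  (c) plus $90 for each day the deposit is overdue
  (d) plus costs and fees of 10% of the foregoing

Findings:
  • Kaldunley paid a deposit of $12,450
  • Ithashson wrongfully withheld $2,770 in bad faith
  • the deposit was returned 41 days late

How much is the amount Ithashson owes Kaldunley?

$10,153

Doubled: 2 × $2,770 = $5,540
Minimum $3,760: $5,540 meets the minimum, no increase.
Late-return penalty: 41 × $90 = $3,690
Damages plus late penalty: $5,540 + $3,690 = $9,230
Costs and fees: 10% of $9,230 = $923
Total recovery: $9,230 + $923 = $10,153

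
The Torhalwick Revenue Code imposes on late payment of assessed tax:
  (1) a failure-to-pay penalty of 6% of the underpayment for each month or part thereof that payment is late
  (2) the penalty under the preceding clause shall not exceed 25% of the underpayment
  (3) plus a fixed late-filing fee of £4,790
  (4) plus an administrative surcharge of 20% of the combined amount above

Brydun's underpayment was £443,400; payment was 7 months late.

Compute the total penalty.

Accrued rate: 6% × 7 = 42%, capped at 25% → 25%
Failure-to-pay penalty: 25% of £443,400 = £110,850
Penalty before surcharge: £110,850 + £4,790 = £115,640
Administrative surcharge: 20% of £115,640 = £23,128
Total penalty: £115,640 + £23,128 = £138,768

£138,768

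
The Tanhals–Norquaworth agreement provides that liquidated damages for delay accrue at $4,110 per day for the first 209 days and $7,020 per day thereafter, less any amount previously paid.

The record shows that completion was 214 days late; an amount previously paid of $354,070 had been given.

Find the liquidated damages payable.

First 209 days: 209 × $4,110 = $858,990
Remaining days: (214 − 209) × $7,020 = $35,100
Accrued per-day damages: $858,990 + $35,100 = $894,090
Less amount previously paid: $894,090 − $354,070 = $540,020

$540,020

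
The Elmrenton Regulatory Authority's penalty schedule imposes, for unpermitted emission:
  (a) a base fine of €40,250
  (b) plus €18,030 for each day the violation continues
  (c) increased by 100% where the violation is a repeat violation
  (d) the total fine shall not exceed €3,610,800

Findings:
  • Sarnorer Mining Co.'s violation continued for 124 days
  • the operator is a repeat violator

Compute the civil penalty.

Per-day component: 124 × €18,030 = €2,235,720
Base plus per-day: €40,250 + €2,235,720 = €2,275,970
Enhancement: 100% of €2,275,970 = €2,275,970
Enhanced fine: €2,275,970 + €2,275,970 = €4,551,940
Cap at €3,610,800: €4,551,940 exceeds the cap → €3,610,800

€3,610,800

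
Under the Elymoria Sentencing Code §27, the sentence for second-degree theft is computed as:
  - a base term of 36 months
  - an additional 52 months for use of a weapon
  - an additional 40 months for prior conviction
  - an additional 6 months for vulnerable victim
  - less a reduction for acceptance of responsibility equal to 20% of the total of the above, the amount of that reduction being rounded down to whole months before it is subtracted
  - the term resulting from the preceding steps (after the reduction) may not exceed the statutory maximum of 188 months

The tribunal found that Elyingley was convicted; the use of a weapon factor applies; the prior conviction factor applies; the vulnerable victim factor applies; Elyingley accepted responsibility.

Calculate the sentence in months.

Use of a weapon enhancement: +52 months
Prior conviction enhancement: +40 months
Vulnerable victim enhancement: +6 months
Adjusted term: 36 months + 52 months + 40 months + 6 months = 134 months
Acceptance of responsibility reduction: 20% of 134 months = 26 months (rounded down)
After reduction: 134 − 26 = 108 months
Cap at 188 months: 108 months is within the cap, no reduction.

108 months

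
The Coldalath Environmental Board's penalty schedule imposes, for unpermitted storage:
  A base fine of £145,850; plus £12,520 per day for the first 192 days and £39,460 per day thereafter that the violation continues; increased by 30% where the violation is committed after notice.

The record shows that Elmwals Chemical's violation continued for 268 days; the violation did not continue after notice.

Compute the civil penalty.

£5,548,650

First 192 days: 192 × £12,520 = £2,403,840
Remaining days: (268 − 192) × £39,460 = £2,998,960
Per-day component: £2,403,840 + £2,998,960 = £5,402,800
Base plus per-day: £145,850 + £5,402,800 = £5,548,650
The violation did not continue after notice: no 30% increase.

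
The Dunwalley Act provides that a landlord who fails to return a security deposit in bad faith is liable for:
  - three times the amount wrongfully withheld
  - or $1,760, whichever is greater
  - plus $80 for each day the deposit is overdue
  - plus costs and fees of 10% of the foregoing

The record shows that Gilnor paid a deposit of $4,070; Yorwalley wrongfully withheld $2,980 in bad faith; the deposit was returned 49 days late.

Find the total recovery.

Trebled: 3 × $2,980 = $8,940
Minimum $1,760: $8,940 meets the minimum, no increase.
Late-return penalty: 49 × $80 = $3,920
Damages plus late penalty: $8,940 + $3,920 = $12,860
Costs and fees: 10% of $12,860 = $1,286
Total recovery: $12,860 + $1,286 = $14,146

$14,146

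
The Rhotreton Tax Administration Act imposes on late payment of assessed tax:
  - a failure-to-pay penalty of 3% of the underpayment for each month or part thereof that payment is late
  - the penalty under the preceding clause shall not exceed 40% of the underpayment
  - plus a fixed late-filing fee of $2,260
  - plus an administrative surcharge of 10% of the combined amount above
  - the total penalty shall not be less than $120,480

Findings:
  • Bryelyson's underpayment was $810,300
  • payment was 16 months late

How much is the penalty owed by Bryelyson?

$359,018

Accrued rate: 3% × 16 = 48%, capped at 40% → 40%
Failure-to-pay penalty: 40% of $810,300 = $324,120
Penalty before surcharge: $324,120 + $2,260 = $326,380
Administrative surcharge: 10% of $326,380 = $32,638
Total penalty: $326,380 + $32,638 = $359,018
Minimum $120,480: $359,018 meets the minimum, no increase.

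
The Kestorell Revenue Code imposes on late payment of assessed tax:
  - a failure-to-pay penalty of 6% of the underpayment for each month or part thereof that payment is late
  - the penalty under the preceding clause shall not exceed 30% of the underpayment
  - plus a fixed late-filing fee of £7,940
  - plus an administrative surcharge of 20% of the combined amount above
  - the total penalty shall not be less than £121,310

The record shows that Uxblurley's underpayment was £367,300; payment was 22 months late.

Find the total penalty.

Accrued rate: 6% × 22 = 132%, capped at 30% → 30%
Failure-to-pay penalty: 30% of £367,300 = £110,190
Penalty before surcharge: £110,190 + £7,940 = £118,130
Administrative surcharge: 20% of £118,130 = £23,626
Total penalty: £118,130 + £23,626 = £141,756
Minimum £121,310: £141,756 meets the minimum, no increase.

£141,756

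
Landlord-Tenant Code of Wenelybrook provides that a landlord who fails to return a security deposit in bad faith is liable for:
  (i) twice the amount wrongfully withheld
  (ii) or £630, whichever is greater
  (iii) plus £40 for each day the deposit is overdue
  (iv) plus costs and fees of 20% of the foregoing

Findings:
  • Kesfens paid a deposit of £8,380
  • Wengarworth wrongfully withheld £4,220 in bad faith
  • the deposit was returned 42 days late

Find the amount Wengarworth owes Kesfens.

Doubled: 2 × £4,220 = £8,440
Minimum £630: £8,440 meets the minimum, no increase.
Late-return penalty: 42 × £40 = £1,680
Damages plus late penalty: £8,440 + £1,680 = £10,120
Costs and fees: 20% of £10,120 = £2,024
Total recovery: £10,120 + £2,024 = £12,144

Recovery: £12,144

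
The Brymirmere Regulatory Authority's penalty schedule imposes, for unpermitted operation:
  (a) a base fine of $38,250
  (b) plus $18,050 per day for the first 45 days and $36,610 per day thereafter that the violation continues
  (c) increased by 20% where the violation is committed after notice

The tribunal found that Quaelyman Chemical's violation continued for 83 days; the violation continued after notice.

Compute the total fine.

First 45 days: 45 × $18,050 = $812,250
Remaining days: (83 − 45) × $36,610 = $1,391,180
Per-day component: $812,250 + $1,391,180 = $2,203,430
Base plus per-day: $38,250 + $2,203,430 = $2,241,680
Enhancement: 20% of $2,241,680 = $448,336
Enhanced fine: $2,241,680 + $448,336 = $2,690,016

$2,690,016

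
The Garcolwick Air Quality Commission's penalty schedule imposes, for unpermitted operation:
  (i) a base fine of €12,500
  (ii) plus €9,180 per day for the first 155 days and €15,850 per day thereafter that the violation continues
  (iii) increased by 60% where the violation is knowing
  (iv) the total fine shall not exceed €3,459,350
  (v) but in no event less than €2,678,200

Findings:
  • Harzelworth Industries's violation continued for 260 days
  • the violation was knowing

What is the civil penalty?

First 155 days: 155 × €9,180 = €1,422,900
Remaining days: (260 − 155) × €15,850 = €1,664,250
Per-day component: €1,422,900 + €1,664,250 = €3,087,150
Base plus per-day: €12,500 + €3,087,150 = €3,099,650
Enhancement: 60% of €3,099,650 = €1,859,790
Enhanced fine: €3,099,650 + €1,859,790 = €4,959,440
Cap at €3,459,350: €4,959,440 exceeds the cap → €3,459,350
Minimum €2,678,200: €3,459,350 meets the minimum, no increase.

€3,459,350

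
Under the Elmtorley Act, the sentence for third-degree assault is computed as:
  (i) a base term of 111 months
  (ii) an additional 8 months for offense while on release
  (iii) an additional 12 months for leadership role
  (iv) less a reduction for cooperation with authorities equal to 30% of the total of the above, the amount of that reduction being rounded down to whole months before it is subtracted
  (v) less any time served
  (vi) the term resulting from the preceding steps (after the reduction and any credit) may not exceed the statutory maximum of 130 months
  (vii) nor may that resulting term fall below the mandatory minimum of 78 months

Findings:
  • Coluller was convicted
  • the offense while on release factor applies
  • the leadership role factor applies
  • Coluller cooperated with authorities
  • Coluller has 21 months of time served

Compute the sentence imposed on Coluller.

78 months

Offense while on release enhancement: +8 months
Leadership role enhancement: +12 months
Adjusted term: 111 months + 8 months + 12 months = 131 months
Cooperation with authorities reduction: 30% of 131 months = 39 months (rounded down)
After reduction: 131 − 39 = 92 months
Less time served: 92 months − 21 months = 71 months
Cap at 130 months: 71 months is within the cap, no reduction.
Minimum 78 months: 71 months is below the minimum → 78 months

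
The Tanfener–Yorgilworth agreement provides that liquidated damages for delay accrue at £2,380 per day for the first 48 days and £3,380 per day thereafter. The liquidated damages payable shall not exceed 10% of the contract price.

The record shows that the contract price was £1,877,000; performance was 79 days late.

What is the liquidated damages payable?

£187,700

First 48 days: 48 × £2,380 = £114,240
Remaining days: (79 − 48) × £3,380 = £104,780
Accrued per-day damages: £114,240 + £104,780 = £219,020
Cap: 10% of £1,877,000 = £187,700
Cap at £187,700: £219,020 exceeds the cap → £187,700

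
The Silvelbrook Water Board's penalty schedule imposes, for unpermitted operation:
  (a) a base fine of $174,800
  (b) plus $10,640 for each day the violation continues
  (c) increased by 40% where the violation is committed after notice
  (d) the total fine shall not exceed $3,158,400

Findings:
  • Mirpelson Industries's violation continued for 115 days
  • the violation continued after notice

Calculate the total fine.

Per-day component: 115 × $10,640 = $1,223,600
Base plus per-day: $174,800 + $1,223,600 = $1,398,400
Enhancement: 40% of $1,398,400 = $559,360
Enhanced fine: $1,398,400 + $559,360 = $1,957,760
Cap at $3,158,400: $1,957,760 is within the cap, no reduction.

$1,957,760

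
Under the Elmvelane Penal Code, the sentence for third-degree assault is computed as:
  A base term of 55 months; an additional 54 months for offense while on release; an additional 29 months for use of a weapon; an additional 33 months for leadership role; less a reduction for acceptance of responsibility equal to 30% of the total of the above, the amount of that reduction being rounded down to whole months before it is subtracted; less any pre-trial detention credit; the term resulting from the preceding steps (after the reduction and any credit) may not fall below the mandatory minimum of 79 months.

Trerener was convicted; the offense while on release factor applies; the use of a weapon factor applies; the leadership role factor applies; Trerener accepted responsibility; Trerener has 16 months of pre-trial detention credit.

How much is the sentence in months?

Offense while on release enhancement: +54 months
Use of a weapon enhancement: +29 months
Leadership role enhancement: +33 months
Adjusted term: 55 months + 54 months + 29 months + 33 months = 171 months
Acceptance of responsibility reduction: 30% of 171 months = 51 months (rounded down)
After reduction: 171 − 51 = 120 months
Less pre-trial detention credit: 120 months − 16 months = 104 months
Minimum 79 months: 104 months meets the minimum, no increase.

104 months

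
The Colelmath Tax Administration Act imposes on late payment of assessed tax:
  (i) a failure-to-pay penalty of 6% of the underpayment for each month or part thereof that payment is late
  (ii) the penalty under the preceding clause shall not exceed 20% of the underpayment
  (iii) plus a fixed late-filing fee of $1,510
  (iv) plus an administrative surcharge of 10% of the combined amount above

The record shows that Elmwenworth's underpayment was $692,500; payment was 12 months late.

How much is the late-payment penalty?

$154,011

Accrued rate: 6% × 12 = 72%, capped at 20% → 20%
Failure-to-pay penalty: 20% of $692,500 = $138,500
Penalty before surcharge: $138,500 + $1,510 = $140,010
Administrative surcharge: 10% of $140,010 = $14,001
Total penalty: $140,010 + $14,001 = $154,011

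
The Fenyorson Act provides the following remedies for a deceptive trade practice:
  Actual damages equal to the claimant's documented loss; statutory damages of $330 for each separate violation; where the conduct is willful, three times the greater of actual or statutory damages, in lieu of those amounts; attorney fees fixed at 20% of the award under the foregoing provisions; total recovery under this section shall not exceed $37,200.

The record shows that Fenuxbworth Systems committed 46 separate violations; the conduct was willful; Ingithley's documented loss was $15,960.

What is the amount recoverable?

$37,200

Statutory damages: 46 × $330 = $15,180
Greater of actual damages ($15,960) or statutory damages ($15,180): $15,960
Trebled: 3 × $15,960 = $47,880
Attorney fees: 20% of $47,880 = $9,576
Total before cap: $47,880 + $9,576 = $57,456
Cap at $37,200: $57,456 exceeds the cap → $37,200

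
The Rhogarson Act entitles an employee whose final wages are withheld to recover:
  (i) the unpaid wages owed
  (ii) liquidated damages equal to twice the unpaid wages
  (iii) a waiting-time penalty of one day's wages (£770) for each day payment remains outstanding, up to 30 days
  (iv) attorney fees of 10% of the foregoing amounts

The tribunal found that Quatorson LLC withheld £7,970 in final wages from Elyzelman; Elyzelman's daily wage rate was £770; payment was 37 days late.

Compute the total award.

Doubled: 2 × £7,970 = £15,940
Penalty days: min(37, 30) = 30
Waiting-time penalty: 30 × £770 = £23,100
Subtotal: £7,970 + £15,940 + £23,100 = £47,010
Attorney fees: 10% of £47,010 = £4,701
Total award: £47,010 + £4,701 = £51,711

£51,711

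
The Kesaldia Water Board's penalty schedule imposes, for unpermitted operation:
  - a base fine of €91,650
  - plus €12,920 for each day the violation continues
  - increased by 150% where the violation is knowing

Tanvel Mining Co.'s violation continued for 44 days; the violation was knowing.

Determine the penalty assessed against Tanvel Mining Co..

€1,650,325

Per-day component: 44 × €12,920 = €568,480
Base plus per-day: €91,650 + €568,480 = €660,130
Enhancement: 150% of €660,130 = €990,195
Enhanced fine: €660,130 + €990,195 = €1,650,325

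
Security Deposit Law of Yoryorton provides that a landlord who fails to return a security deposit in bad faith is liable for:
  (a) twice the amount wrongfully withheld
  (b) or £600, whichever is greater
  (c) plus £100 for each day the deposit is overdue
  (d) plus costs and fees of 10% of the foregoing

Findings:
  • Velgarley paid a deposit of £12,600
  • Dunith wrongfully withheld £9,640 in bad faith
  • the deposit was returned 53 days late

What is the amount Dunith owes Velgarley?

Recovery: £27,038

Doubled: 2 × £9,640 = £19,280
Minimum £600: £19,280 meets the minimum, no increase.
Late-return penalty: 53 × £100 = £5,300
Damages plus late penalty: £19,280 + £5,300 = £24,580
Costs and fees: 10% of £24,580 = £2,458
Total recovery: £24,580 + £2,458 = £27,038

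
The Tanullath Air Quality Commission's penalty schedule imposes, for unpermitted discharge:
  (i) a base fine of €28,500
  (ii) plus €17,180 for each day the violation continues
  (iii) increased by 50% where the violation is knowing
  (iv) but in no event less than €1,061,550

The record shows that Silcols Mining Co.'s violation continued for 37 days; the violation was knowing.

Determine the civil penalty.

€1,061,550

Per-day component: 37 × €17,180 = €635,660
Base plus per-day: €28,500 + €635,660 = €664,160
Enhancement: 50% of €664,160 = €332,080
Enhanced fine: €664,160 + €332,080 = €996,240
Minimum €1,061,550: €996,240 is below the minimum → €1,061,550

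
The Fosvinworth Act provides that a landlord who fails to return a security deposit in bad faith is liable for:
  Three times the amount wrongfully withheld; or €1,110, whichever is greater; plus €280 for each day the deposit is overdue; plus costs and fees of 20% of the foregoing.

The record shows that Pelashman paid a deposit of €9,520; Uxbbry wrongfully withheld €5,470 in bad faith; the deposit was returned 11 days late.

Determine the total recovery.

Trebled: 3 × €5,470 = €16,410
Minimum €1,110: €16,410 meets the minimum, no increase.
Late-return penalty: 11 × €280 = €3,080
Damages plus late penalty: €16,410 + €3,080 = €19,490
Costs and fees: 20% of €19,490 = €3,898
Total recovery: €19,490 + €3,898 = €23,388

€23,388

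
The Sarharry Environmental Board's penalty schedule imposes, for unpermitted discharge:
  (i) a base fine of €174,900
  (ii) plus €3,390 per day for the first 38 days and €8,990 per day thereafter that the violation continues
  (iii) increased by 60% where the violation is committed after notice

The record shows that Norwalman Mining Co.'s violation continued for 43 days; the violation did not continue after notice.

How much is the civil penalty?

First 38 days: 38 × €3,390 = €128,820
Remaining days: (43 − 38) × €8,990 = €44,950
Per-day component: €128,820 + €44,950 = €173,770
Base plus per-day: €174,900 + €173,770 = €348,670
The violation did not continue after notice: no 60% increase.

€348,670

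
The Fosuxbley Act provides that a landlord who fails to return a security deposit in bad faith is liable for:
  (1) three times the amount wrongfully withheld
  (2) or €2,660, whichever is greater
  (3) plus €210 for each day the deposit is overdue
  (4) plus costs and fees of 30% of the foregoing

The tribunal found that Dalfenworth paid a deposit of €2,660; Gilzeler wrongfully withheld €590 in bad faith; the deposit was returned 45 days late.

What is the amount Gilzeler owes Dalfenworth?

€15,743

Trebled: 3 × €590 = €1,770
Minimum €2,660: €1,770 is below the minimum → €2,660
Late-return penalty: 45 × €210 = €9,450
Damages plus late penalty: €2,660 + €9,450 = €12,110
Costs and fees: 30% of €12,110 = €3,633
Total recovery: €12,110 + €3,633 = €15,743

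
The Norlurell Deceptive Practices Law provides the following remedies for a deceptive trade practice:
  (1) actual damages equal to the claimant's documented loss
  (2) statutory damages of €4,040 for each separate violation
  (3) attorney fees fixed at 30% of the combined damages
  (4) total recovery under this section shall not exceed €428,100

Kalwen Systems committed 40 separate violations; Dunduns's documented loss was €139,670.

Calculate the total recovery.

€391,651

Statutory damages: 40 × €4,040 = €161,600
Combined damages: €139,670 + €161,600 = €301,270
Attorney fees: 30% of €301,270 = €90,381
Total before cap: €301,270 + €90,381 = €391,651
Cap at €428,100: €391,651 is within the cap, no reduction.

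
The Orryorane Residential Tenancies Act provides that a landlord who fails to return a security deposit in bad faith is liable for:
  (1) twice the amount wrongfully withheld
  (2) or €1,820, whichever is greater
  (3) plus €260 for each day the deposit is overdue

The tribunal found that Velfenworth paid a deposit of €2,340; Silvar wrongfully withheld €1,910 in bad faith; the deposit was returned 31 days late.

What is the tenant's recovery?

€11,880

Doubled: 2 × €1,910 = €3,820
Minimum €1,820: €3,820 meets the minimum, no increase.
Late-return penalty: 31 × €260 = €8,060
Damages plus late penalty: €3,820 + €8,060 = €11,880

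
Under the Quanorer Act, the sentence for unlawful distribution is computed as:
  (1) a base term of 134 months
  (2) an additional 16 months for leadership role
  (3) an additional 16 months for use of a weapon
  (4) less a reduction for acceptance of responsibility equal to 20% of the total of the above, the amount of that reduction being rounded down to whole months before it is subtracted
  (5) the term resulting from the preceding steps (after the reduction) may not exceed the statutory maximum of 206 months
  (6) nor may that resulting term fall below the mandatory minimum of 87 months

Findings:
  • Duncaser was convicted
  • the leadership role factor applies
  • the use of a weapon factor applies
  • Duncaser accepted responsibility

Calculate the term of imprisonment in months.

Leadership role enhancement: +16 months
Use of a weapon enhancement: +16 months
Adjusted term: 134 months + 16 months + 16 months = 166 months
Acceptance of responsibility reduction: 20% of 166 months = 33 months (rounded down)
After reduction: 166 − 33 = 133 months
Cap at 206 months: 133 months is within the cap, no reduction.
Minimum 87 months: 133 months meets the minimum, no increase.

133 months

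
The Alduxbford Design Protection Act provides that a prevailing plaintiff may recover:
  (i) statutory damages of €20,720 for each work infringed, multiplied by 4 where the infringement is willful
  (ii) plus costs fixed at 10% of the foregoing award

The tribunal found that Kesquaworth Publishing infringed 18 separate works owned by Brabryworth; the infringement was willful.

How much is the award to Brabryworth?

Statutory damages: 18 × €20,720 = €372,960
Multiplied by 4: 4 × €372,960 = €1,491,840
Costs: 10% of €1,491,840 = €149,184
Award plus costs: €1,491,840 + €149,184 = €1,641,024

€1,641,024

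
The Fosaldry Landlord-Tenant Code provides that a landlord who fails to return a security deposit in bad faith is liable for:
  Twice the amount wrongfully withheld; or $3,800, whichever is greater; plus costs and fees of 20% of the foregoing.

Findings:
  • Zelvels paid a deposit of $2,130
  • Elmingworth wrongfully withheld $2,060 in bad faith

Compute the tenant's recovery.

Doubled: 2 × $2,060 = $4,120
Minimum $3,800: $4,120 meets the minimum, no increase.
Costs and fees: 20% of $4,120 = $824
Total recovery: $4,120 + $824 = $4,944

$4,944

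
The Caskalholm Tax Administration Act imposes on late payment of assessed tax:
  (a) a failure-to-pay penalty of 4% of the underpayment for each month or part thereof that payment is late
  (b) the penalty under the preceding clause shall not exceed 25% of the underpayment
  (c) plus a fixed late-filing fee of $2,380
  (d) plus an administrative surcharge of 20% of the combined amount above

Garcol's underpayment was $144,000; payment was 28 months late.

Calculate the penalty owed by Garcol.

Accrued rate: 4% × 28 = 112%, capped at 25% → 25%
Failure-to-pay penalty: 25% of $144,000 = $36,000
Penalty before surcharge: $36,000 + $2,380 = $38,380
Administrative surcharge: 20% of $38,380 = $7,676
Total penalty: $38,380 + $7,676 = $46,056

$46,056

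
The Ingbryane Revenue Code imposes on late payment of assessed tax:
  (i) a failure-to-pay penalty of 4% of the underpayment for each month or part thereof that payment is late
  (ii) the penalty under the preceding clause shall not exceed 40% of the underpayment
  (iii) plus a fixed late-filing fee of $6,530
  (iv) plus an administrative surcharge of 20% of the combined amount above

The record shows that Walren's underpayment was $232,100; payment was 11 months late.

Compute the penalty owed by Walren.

Penalty: $119,244

Accrued rate: 4% × 11 = 44%, capped at 40% → 40%
Failure-to-pay penalty: 40% of $232,100 = $92,840
Penalty before surcharge: $92,840 + $6,530 = $99,370
Administrative surcharge: 20% of $99,370 = $19,874
Total penalty: $99,370 + $19,874 = $119,244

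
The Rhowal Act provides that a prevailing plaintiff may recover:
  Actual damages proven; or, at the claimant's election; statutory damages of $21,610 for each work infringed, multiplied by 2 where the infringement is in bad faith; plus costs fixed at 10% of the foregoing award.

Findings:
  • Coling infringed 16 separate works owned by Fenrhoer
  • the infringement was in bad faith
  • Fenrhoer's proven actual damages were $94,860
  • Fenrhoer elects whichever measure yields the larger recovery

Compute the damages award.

Statutory damages: 16 × $21,610 = $345,760
Doubled: 2 × $345,760 = $691,520
Greater of actual damages ($94,860) or enhanced statutory damages ($691,520): $691,520
Costs: 10% of $691,520 = $69,152
Award plus costs: $691,520 + $69,152 = $760,672

Award: $760,672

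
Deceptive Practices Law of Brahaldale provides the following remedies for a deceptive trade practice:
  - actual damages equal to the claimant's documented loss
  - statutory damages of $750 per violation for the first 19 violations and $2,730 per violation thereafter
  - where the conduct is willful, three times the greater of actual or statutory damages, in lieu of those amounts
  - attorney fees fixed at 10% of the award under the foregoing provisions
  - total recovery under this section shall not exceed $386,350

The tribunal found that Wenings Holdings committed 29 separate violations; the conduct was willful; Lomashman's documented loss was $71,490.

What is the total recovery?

$235,917

First 19 violations: 19 × $750 = $14,250
Remaining violations: (29 − 19) × $2,730 = $27,300
Statutory damages: $14,250 + $27,300 = $41,550
Greater of actual damages ($71,490) or statutory damages ($41,550): $71,490
Trebled: 3 × $71,490 = $214,470
Attorney fees: 10% of $214,470 = $21,447
Total before cap: $214,470 + $21,447 = $235,917
Cap at $386,350: $235,917 is within the cap, no reduction.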